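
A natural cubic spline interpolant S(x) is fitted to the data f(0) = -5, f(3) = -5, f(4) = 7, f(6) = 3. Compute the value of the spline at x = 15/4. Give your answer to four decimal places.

Let M_i = S''(x_i). Step sizes h_i = 3, 1, 2; slopes of the chords Δ_i = (y_(i+1) - y_i)/h_i = 0, 12, -2.
  3·M_0 + 8·M_1 + 1·M_2 = 6(Δ_1 - Δ_0) = 72
  1·M_1 + 6·M_2 + 2·M_3 = 6(Δ_2 - Δ_1) = -84
Natural end conditions: M_0 = M_3 = 0.
Solving: M_0 = 0, M_1 = 516/47, M_2 = -744/47, M_3 = 0.
On [3, 4], S(x) = -5 + 516/47·(x - 3) + 258/47·(x - 3)² - 210/47·(x - 3)³.
With (x - 3) = 3/4: S(15/4) = 6673/1504.

4.4368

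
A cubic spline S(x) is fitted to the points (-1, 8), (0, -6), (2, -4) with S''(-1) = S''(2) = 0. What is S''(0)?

Let M_i = S''(x_i). Step sizes h_i = 1, 2; slopes of the chords Δ_i = (y_(i+1) - y_i)/h_i = -14, 1.
  1·M_0 + 6·M_1 + 2·M_2 = 6(Δ_1 - Δ_0) = 90
Natural end conditions: M_0 = M_2 = 0.
Hence M_0 = 0, M_1 = 15, M_2 = 0.

15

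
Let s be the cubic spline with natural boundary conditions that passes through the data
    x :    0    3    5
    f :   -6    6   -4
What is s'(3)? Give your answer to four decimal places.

Write M_i for s''(x_i). With h_i = 3, 2 and divided differences Δ_i = 4, -5, the continuity of s' gives the tridiagonal system
  3·M_0 + 10·M_1 + 2·M_2 = 6(Δ_1 - Δ_0) = -54
Natural end conditions: M_0 = M_2 = 0.
Solving: M_0 = 0, M_1 = -27/5, M_2 = 0.
On [3, 5], s'(x) = b_1 + 2c_1·(x - 3) + 3d_1·(x - 3)² with b_1 = Δ_1 - h_1(2M_1 + M_2)/6 = -7/5, c_1 = M_1/2 = -27/10, d_1 = (M_2 - M_1)/(6h_1) = 9/20. So s'(3) = -7/5.

-1.4000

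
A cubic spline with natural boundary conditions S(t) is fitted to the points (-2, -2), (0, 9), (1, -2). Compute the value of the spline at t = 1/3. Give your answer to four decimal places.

With M_i denoting the second derivative at x_i, h_i = 2, 1, and Δ_i = (y_(i+1) − y_i)/h_i = 11/2, -11:
  2·M_0 + 6·M_1 + 1·M_2 = 6(Δ_1 - Δ_0) = -99
Natural end conditions: M_0 = M_2 = 0.
Solving the tridiagonal system: M_0 = 0, M_1 = -33/2, M_2 = 0.
On [0, 1], S(t) = 9 - 11/2·t - 33/4·t² + 11/4·t³.
With t = 1/3: S(1/3) = 343/54.

6.3519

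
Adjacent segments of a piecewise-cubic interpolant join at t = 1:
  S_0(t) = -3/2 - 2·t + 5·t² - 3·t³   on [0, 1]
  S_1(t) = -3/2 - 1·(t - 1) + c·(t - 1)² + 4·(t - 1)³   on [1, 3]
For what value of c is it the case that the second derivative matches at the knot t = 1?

S_0''(t) = 10 - 18·t, so S_0''(1) = -8. On the right, S_1''(1) = 2c, so c = -4.

-4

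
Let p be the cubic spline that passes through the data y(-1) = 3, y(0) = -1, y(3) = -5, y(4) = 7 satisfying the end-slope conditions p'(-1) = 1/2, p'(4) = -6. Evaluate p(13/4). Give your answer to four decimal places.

-0.5725

With M_i denoting the second derivative at x_i, h_i = 1, 3, 1, and Δ_i = (y_(i+1) − y_i)/h_i = -4, -4/3, 12:
  1·M_0 + 8·M_1 + 3·M_2 = 6(Δ_1 - Δ_0) = 16
  3·M_1 + 8·M_2 + 1·M_3 = 6(Δ_2 - Δ_1) = 80
Clamped end conditions give two more equations: 2h_0·M_0 + h_0·M_1 = 6(Δ_0 - p'(-1)) = -27 and h_2·M_2 + 2h_2·M_3 = 6(p'(4) - Δ_2) = -108.
Solving: M_0 = -730/63, M_1 = -241/63, M_2 = 1222/63, M_3 = -4013/63.
On [3, 4], p(t) = -5 + 2035/126·(t - 3) + 611/63·(t - 3)² - 1745/126·(t - 3)³.
With (t - 3) = 1/4: p(13/4) = -513/896.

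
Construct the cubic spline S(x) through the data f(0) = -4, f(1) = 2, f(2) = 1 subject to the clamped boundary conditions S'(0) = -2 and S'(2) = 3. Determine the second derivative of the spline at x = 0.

37

Put M_i = S'' at the i-th knot. Here h = (1, 1) and Δ = (6, -1), so the interior equations h_(i-1)·M_(i-1) + 2(h_(i-1)+h_i)·M_i + h_i·M_(i+1) = 6(Δ_i − Δ_(i-1)) read
  1·M_0 + 4·M_1 + 1·M_2 = 6(Δ_1 - Δ_0) = -42
Clamped end conditions give two more equations: 2h_0·M_0 + h_0·M_1 = 6(Δ_0 - S'(0)) = 48 and h_1·M_1 + 2h_1·M_2 = 6(S'(2) - Δ_1) = 24.
Solving the tridiagonal system: M_0 = 37, M_1 = -26, M_2 = 25.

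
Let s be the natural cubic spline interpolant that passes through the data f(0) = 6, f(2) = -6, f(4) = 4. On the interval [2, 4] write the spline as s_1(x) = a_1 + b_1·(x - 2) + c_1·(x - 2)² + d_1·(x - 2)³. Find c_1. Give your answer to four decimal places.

4.1250

Put M_i = s'' at the i-th knot. Here h = (2, 2) and Δ = (-6, 5), so the interior equations h_(i-1)·M_(i-1) + 2(h_(i-1)+h_i)·M_i + h_i·M_(i+1) = 6(Δ_i − Δ_(i-1)) read
  2·M_0 + 8·M_1 + 2·M_2 = 6(Δ_1 - Δ_0) = 66
Natural end conditions: M_0 = M_2 = 0.
Solving the tridiagonal system: M_0 = 0, M_1 = 33/4, M_2 = 0.
On [2, 4], with s_1(x) = a_1 + b_1·(x - 2) + c_1·(x - 2)² + d_1·(x - 2)³: c_1 = M_1/2 = 33/8, d_1 = (M_2 - M_1)/(6h_1) = -11/16, b_1 = Δ_1 - h_1(2M_1 + M_2)/6 = -1/2.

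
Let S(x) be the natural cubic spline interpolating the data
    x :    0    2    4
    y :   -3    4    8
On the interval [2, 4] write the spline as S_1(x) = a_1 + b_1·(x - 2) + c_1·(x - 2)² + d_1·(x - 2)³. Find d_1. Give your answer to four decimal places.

0.0938

Let σ_i = S''(x_i). Step sizes h_i = 2, 2; slopes of the chords Δ_i = (y_(i+1) - y_i)/h_i = 7/2, 2.
  2·σ_0 + 8·σ_1 + 2·σ_2 = 6(Δ_1 - Δ_0) = -9
Natural end conditions: σ_0 = σ_2 = 0.
Solving the tridiagonal system: σ_0 = 0, σ_1 = -9/8, σ_2 = 0.
On [2, 4], with S_1(x) = a_1 + b_1·(x - 2) + c_1·(x - 2)² + d_1·(x - 2)³: c_1 = σ_1/2 = -9/16, d_1 = (σ_2 - σ_1)/(6h_1) = 3/32, b_1 = Δ_1 - h_1(2σ_1 + σ_2)/6 = 11/4.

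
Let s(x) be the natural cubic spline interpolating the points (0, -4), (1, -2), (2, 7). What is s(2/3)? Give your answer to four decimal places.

-3.3148

With M_i denoting the second derivative at x_i, h_i = 1, 1, and Δ_i = (y_(i+1) − y_i)/h_i = 2, 9:
  1·M_0 + 4·M_1 + 1·M_2 = 6(Δ_1 - Δ_0) = 42
Natural end conditions: M_0 = M_2 = 0.
Solving the tridiagonal system: M_0 = 0, M_1 = 21/2, M_2 = 0.
On [0, 1], s(x) = -4 + 1/4·x + 0·x² + 7/4·x³.
With x = 2/3: s(2/3) = -179/54.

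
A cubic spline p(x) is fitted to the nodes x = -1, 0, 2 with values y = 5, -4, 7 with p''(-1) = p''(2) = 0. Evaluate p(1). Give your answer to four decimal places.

-2.1250

Let M_i = p''(x_i). Step sizes h_i = 1, 2; slopes of the chords Δ_i = (y_(i+1) - y_i)/h_i = -9, 11/2.
  1·M_0 + 6·M_1 + 2·M_2 = 6(Δ_1 - Δ_0) = 87
Natural end conditions: M_0 = M_2 = 0.
Hence M_0 = 0, M_1 = 29/2, M_2 = 0.
On [0, 2], p(x) = -4 - 25/6·x + 29/4·x² - 29/24·x³.
With x = 1: p(1) = -17/8.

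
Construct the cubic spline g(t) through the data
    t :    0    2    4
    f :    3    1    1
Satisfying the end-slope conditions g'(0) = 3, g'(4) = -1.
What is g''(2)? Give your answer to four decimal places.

Write σ_i for g''(x_i). With h_i = 2, 2 and divided differences Δ_i = -1, 0, the continuity of g' gives the tridiagonal system
  2·σ_0 + 8·σ_1 + 2·σ_2 = 6(Δ_1 - Δ_0) = 6
Clamped end conditions give two more equations: 2h_0·σ_0 + h_0·σ_1 = 6(Δ_0 - g'(0)) = -24 and h_1·σ_1 + 2h_1·σ_2 = 6(g'(4) - Δ_1) = -6.
Solving the tridiagonal system: σ_0 = -31/4, σ_1 = 7/2, σ_2 = -13/4.

3.5000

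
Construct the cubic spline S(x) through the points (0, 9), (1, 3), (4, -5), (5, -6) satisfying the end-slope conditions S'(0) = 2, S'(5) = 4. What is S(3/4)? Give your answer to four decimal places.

5.1808

Write M_i for S''(x_i). With h_i = 1, 3, 1 and divided differences Δ_i = -6, -8/3, -1, the continuity of S' gives the tridiagonal system
  1·M_0 + 8·M_1 + 3·M_2 = 6(Δ_1 - Δ_0) = 20
  3·M_1 + 8·M_2 + 1·M_3 = 6(Δ_2 - Δ_1) = 10
Clamped end conditions give two more equations: 2h_0·M_0 + h_0·M_1 = 6(Δ_0 - S'(0)) = -48 and h_2·M_2 + 2h_2·M_3 = 6(S'(5) - Δ_2) = 30.
Solving the tridiagonal system: M_0 = -1742/63, M_1 = 460/63, M_2 = -226/63, M_3 = 1058/63.
On [0, 1], S(x) = 9 + 2·x - 871/63·x² + 367/63·x³.
With x = 3/4: S(3/4) = 2321/448.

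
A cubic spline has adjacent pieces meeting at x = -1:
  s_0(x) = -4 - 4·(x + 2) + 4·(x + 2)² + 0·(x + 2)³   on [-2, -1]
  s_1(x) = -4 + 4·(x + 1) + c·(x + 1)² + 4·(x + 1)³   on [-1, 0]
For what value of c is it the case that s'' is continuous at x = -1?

4

s_0''(x) = 8 + 0·(x + 2), so s_0''(-1) = 8. On the right, s_1''(-1) = 2c, so c = 4.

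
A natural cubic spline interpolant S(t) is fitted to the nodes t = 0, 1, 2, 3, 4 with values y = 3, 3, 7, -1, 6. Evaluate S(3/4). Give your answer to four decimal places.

With M_i denoting the second derivative at x_i, h_i = 1, 1, 1, 1, and Δ_i = (y_(i+1) − y_i)/h_i = 0, 4, -8, 7:
  1·M_0 + 4·M_1 + 1·M_2 = 6(Δ_1 - Δ_0) = 24
  1·M_1 + 4·M_2 + 1·M_3 = 6(Δ_2 - Δ_1) = -72
  1·M_2 + 4·M_3 + 1·M_4 = 6(Δ_3 - Δ_2) = 90
Natural end conditions: M_0 = M_4 = 0.
Solving: M_0 = 0, M_1 = 369/28, M_2 = -201/7, M_3 = 831/28, M_4 = 0.
On [0, 1], S(t) = 3 - 123/56·t + 0·t² + 123/56·t³.
With t = 3/4: S(3/4) = 1167/512.

2.2793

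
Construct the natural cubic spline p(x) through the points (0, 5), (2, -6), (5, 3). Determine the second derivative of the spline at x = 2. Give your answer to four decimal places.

5.1000

Write M_i for p''(x_i). With h_i = 2, 3 and divided differences Δ_i = -11/2, 3, the continuity of p' gives the tridiagonal system
  2·M_0 + 10·M_1 + 3·M_2 = 6(Δ_1 - Δ_0) = 51
Natural end conditions: M_0 = M_2 = 0.
Solving the tridiagonal system: M_0 = 0, M_1 = 51/10, M_2 = 0.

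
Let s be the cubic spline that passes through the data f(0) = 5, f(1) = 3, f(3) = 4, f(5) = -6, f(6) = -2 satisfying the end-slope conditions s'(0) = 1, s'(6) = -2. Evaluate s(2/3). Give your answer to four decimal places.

Put M_i = s'' at the i-th knot. Here h = (1, 2, 2, 1) and Δ = (-2, 1/2, -5, 4), so the interior equations h_(i-1)·M_(i-1) + 2(h_(i-1)+h_i)·M_i + h_i·M_(i+1) = 6(Δ_i − Δ_(i-1)) read
  1·M_0 + 6·M_1 + 2·M_2 = 6(Δ_1 - Δ_0) = 15
  2·M_1 + 8·M_2 + 2·M_3 = 6(Δ_2 - Δ_1) = -33
  2·M_2 + 6·M_3 + 1·M_4 = 6(Δ_3 - Δ_2) = 54
Clamped end conditions give two more equations: 2h_0·M_0 + h_0·M_1 = 6(Δ_0 - s'(0)) = -18 and h_3·M_3 + 2h_3·M_4 = 6(s'(6) - Δ_3) = -36.
Forward elimination and back-substitution give M_0 = -575/44, M_1 = 179/22, M_2 = -83/8, M_3 = 371/22, M_4 = -1163/44.
On [0, 1], s(x) = 5 + 1·x - 575/88·x² + 311/88·x³.
With x = 2/3: s(2/3) = 2263/594.

3.8098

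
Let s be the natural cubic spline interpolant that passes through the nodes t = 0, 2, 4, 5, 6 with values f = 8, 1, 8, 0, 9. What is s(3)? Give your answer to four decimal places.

Put m_i = s'' at the i-th knot. Here h = (2, 2, 1, 1) and Δ = (-7/2, 7/2, -8, 9), so the interior equations h_(i-1)·m_(i-1) + 2(h_(i-1)+h_i)·m_i + h_i·m_(i+1) = 6(Δ_i − Δ_(i-1)) read
  2·m_0 + 8·m_1 + 2·m_2 = 6(Δ_1 - Δ_0) = 42
  2·m_1 + 6·m_2 + 1·m_3 = 6(Δ_2 - Δ_1) = -69
  1·m_2 + 4·m_3 + 1·m_4 = 6(Δ_3 - Δ_2) = 102
Natural end conditions: m_0 = m_4 = 0.
Solving: m_0 = 0, m_1 = 41/4, m_2 = -20, m_3 = 61/2, m_4 = 0.
On [2, 4], s(t) = 1 + 10/3·(t - 2) + 41/8·(t - 2)² - 121/48·(t - 2)³.
With (t - 2) = 1: s(3) = 111/16.

6.9375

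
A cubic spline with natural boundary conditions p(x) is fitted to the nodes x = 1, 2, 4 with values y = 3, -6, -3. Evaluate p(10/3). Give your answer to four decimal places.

Put m_i = p'' at the i-th knot. Here h = (1, 2) and Δ = (-9, 3/2), so the interior equations h_(i-1)·m_(i-1) + 2(h_(i-1)+h_i)·m_i + h_i·m_(i+1) = 6(Δ_i − Δ_(i-1)) read
  1·m_0 + 6·m_1 + 2·m_2 = 6(Δ_1 - Δ_0) = 63
Natural end conditions: m_0 = m_2 = 0.
Forward elimination and back-substitution give m_0 = 0, m_1 = 21/2, m_2 = 0.
On [2, 4], p(x) = -6 - 11/2·(x - 2) + 21/4·(x - 2)² - 7/8·(x - 2)³.
With (x - 2) = 4/3: p(10/3) = -164/27.

-6.0741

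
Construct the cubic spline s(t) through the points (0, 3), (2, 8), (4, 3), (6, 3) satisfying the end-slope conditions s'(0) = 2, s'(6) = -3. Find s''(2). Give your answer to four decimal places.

-5.9667

Write M_i for s''(x_i). With h_i = 2, 2, 2 and divided differences Δ_i = 5/2, -5/2, 0, the continuity of s' gives the tridiagonal system
  2·M_0 + 8·M_1 + 2·M_2 = 6(Δ_1 - Δ_0) = -30
  2·M_1 + 8·M_2 + 2·M_3 = 6(Δ_2 - Δ_1) = 15
Clamped end conditions give two more equations: 2h_0·M_0 + h_0·M_1 = 6(Δ_0 - s'(0)) = 3 and h_2·M_2 + 2h_2·M_3 = 6(s'(6) - Δ_2) = -18.
Hence M_0 = 56/15, M_1 = -179/30, M_2 = 77/15, M_3 = -106/15.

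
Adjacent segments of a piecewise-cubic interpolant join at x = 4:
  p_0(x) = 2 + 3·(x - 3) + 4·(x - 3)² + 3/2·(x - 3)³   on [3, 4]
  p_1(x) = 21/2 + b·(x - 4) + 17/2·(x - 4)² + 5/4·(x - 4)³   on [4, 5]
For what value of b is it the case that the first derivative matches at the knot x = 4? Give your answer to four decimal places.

p_0'(x) = 3 + 8·(x - 3) + 9/2·(x - 3)², so p_0'(4) = 31/2. On the right, p_1'(4) = b, so b = 31/2.

15.5000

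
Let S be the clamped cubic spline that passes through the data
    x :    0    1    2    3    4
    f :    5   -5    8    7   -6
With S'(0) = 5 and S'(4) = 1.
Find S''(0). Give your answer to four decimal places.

-75.4643

Let M_i = S''(x_i). Step sizes h_i = 1, 1, 1, 1; slopes of the chords Δ_i = (y_(i+1) - y_i)/h_i = -10, 13, -1, -13.
  1·M_0 + 4·M_1 + 1·M_2 = 6(Δ_1 - Δ_0) = 138
  1·M_1 + 4·M_2 + 1·M_3 = 6(Δ_2 - Δ_1) = -84
  1·M_2 + 4·M_3 + 1·M_4 = 6(Δ_3 - Δ_2) = -72
Clamped end conditions give two more equations: 2h_0·M_0 + h_0·M_1 = 6(Δ_0 - S'(0)) = -90 and h_3·M_3 + 2h_3·M_4 = 6(S'(4) - Δ_3) = 84.
Forward elimination and back-substitution give M_0 = -2113/28, M_1 = 853/14, M_2 = -121/4, M_3 = -335/14, M_4 = 1511/28.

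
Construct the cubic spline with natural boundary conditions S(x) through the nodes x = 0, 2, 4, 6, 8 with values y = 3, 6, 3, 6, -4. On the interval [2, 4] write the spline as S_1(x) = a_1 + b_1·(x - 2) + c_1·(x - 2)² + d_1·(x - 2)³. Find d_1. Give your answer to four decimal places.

Let M_i = S''(x_i). Step sizes h_i = 2, 2, 2, 2; slopes of the chords Δ_i = (y_(i+1) - y_i)/h_i = 3/2, -3/2, 3/2, -5.
  2·M_0 + 8·M_1 + 2·M_2 = 6(Δ_1 - Δ_0) = -18
  2·M_1 + 8·M_2 + 2·M_3 = 6(Δ_2 - Δ_1) = 18
  2·M_2 + 8·M_3 + 2·M_4 = 6(Δ_3 - Δ_2) = -39
Natural end conditions: M_0 = M_4 = 0.
Forward elimination and back-substitution give M_0 = 0, M_1 = -381/112, M_2 = 129/28, M_3 = -675/112, M_4 = 0.
On [2, 4], with S_1(x) = a_1 + b_1·(x - 2) + c_1·(x - 2)² + d_1·(x - 2)³: c_1 = M_1/2 = -381/224, d_1 = (M_2 - M_1)/(6h_1) = 299/448, b_1 = Δ_1 - h_1(2M_1 + M_2)/6 = -43/56.

0.6674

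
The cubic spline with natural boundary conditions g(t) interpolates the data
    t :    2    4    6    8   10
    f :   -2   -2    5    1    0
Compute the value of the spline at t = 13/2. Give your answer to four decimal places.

4.8638

Write M_i for g''(x_i). With h_i = 2, 2, 2, 2 and divided differences Δ_i = 0, 7/2, -2, -1/2, the continuity of g' gives the tridiagonal system
  2·M_0 + 8·M_1 + 2·M_2 = 6(Δ_1 - Δ_0) = 21
  2·M_1 + 8·M_2 + 2·M_3 = 6(Δ_2 - Δ_1) = -33
  2·M_2 + 8·M_3 + 2·M_4 = 6(Δ_3 - Δ_2) = 9
Natural end conditions: M_0 = M_4 = 0.
Solving: M_0 = 0, M_1 = 57/14, M_2 = -81/14, M_3 = 18/7, M_4 = 0.
On [6, 8], g(t) = 5 + 1·(t - 6) - 81/28·(t - 6)² + 39/56·(t - 6)³.
With (t - 6) = 1/2: g(13/2) = 2179/448.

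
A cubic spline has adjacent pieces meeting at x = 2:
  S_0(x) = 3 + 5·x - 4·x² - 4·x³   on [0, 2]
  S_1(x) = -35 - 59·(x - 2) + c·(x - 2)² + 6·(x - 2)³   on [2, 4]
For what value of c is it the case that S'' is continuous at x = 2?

S_0''(x) = -8 - 24·x, so S_0''(2) = -56. On the right, S_1''(2) = 2c, so c = -28.

-28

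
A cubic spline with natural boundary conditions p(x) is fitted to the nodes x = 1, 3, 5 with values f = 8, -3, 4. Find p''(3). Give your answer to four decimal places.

6.7500

Put σ_i = p'' at the i-th knot. Here h = (2, 2) and Δ = (-11/2, 7/2), so the interior equations h_(i-1)·σ_(i-1) + 2(h_(i-1)+h_i)·σ_i + h_i·σ_(i+1) = 6(Δ_i − Δ_(i-1)) read
  2·σ_0 + 8·σ_1 + 2·σ_2 = 6(Δ_1 - Δ_0) = 54
Natural end conditions: σ_0 = σ_2 = 0.
Solving the tridiagonal system: σ_0 = 0, σ_1 = 27/4, σ_2 = 0.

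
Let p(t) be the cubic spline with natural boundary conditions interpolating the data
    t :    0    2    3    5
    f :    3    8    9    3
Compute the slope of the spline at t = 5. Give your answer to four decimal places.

-4.2857

With σ_i denoting the second derivative at x_i, h_i = 2, 1, 2, and Δ_i = (y_(i+1) − y_i)/h_i = 5/2, 1, -3:
  2·σ_0 + 6·σ_1 + 1·σ_2 = 6(Δ_1 - Δ_0) = -9
  1·σ_1 + 6·σ_2 + 2·σ_3 = 6(Δ_2 - Δ_1) = -24
Natural end conditions: σ_0 = σ_3 = 0.
Solving the tridiagonal system: σ_0 = 0, σ_1 = -6/7, σ_2 = -27/7, σ_3 = 0.
On [3, 5], p'(t) = b_2 + 2c_2·(t - 3) + 3d_2·(t - 3)² with b_2 = Δ_2 - h_2(2σ_2 + σ_3)/6 = -3/7, c_2 = σ_2/2 = -27/14, d_2 = (σ_3 - σ_2)/(6h_2) = 9/28. So p'(5) = -30/7.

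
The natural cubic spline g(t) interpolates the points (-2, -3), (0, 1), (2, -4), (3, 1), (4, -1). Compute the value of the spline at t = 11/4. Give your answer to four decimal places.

0.0232

With m_i denoting the second derivative at x_i, h_i = 2, 2, 1, 1, and Δ_i = (y_(i+1) − y_i)/h_i = 2, -5/2, 5, -2:
  2·m_0 + 8·m_1 + 2·m_2 = 6(Δ_1 - Δ_0) = -27
  2·m_1 + 6·m_2 + 1·m_3 = 6(Δ_2 - Δ_1) = 45
  1·m_2 + 4·m_3 + 1·m_4 = 6(Δ_3 - Δ_2) = -42
Natural end conditions: m_0 = m_4 = 0.
Solving: m_0 = 0, m_1 = -355/56, m_2 = 83/7, m_3 = -377/28, m_4 = 0.
On [2, 3], g(t) = -4 + 79/24·(t - 2) + 83/14·(t - 2)² - 709/168·(t - 2)³.
With (t - 2) = 3/4: g(11/4) = 83/3584.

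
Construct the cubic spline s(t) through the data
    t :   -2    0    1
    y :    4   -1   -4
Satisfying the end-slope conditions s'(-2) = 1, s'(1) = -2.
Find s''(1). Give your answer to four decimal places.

2.5000

Let M_i = s''(x_i). Step sizes h_i = 2, 1; slopes of the chords Δ_i = (y_(i+1) - y_i)/h_i = -5/2, -3.
  2·M_0 + 6·M_1 + 1·M_2 = 6(Δ_1 - Δ_0) = -3
Clamped end conditions give two more equations: 2h_0·M_0 + h_0·M_1 = 6(Δ_0 - s'(-2)) = -21 and h_1·M_1 + 2h_1·M_2 = 6(s'(1) - Δ_1) = 6.
Forward elimination and back-substitution give M_0 = -23/4, M_1 = 1, M_2 = 5/2.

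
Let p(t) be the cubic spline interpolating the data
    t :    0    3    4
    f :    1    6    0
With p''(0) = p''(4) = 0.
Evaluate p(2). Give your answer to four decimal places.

7.5278

Write M_i for p''(x_i). With h_i = 3, 1 and divided differences Δ_i = 5/3, -6, the continuity of p' gives the tridiagonal system
  3·M_0 + 8·M_1 + 1·M_2 = 6(Δ_1 - Δ_0) = -46
Natural end conditions: M_0 = M_2 = 0.
Hence M_0 = 0, M_1 = -23/4, M_2 = 0.
On [0, 3], p(t) = 1 + 109/24·t + 0·t² - 23/72·t³.
With t = 2: p(2) = 271/36.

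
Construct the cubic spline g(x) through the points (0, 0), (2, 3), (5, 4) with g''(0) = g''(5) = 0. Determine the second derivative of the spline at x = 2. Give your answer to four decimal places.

-0.7000

Let M_i = g''(x_i). Step sizes h_i = 2, 3; slopes of the chords Δ_i = (y_(i+1) - y_i)/h_i = 3/2, 1/3.
  2·M_0 + 10·M_1 + 3·M_2 = 6(Δ_1 - Δ_0) = -7
Natural end conditions: M_0 = M_2 = 0.
Forward elimination and back-substitution give M_0 = 0, M_1 = -7/10, M_2 = 0.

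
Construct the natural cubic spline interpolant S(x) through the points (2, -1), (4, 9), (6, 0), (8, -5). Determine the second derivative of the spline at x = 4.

-8

Put m_i = S'' at the i-th knot. Here h = (2, 2, 2) and Δ = (5, -9/2, -5/2), so the interior equations h_(i-1)·m_(i-1) + 2(h_(i-1)+h_i)·m_i + h_i·m_(i+1) = 6(Δ_i − Δ_(i-1)) read
  2·m_0 + 8·m_1 + 2·m_2 = 6(Δ_1 - Δ_0) = -57
  2·m_1 + 8·m_2 + 2·m_3 = 6(Δ_2 - Δ_1) = 12
Natural end conditions: m_0 = m_3 = 0.
Solving: m_0 = 0, m_1 = -8, m_2 = 7/2, m_3 = 0.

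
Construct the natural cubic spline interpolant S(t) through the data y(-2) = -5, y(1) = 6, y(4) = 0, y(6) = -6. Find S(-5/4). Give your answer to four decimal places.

-1.2302

Write m_i for S''(x_i). With h_i = 3, 3, 2 and divided differences Δ_i = 11/3, -2, -3, the continuity of S' gives the tridiagonal system
  3·m_0 + 12·m_1 + 3·m_2 = 6(Δ_1 - Δ_0) = -34
  3·m_1 + 10·m_2 + 2·m_3 = 6(Δ_2 - Δ_1) = -6
Natural end conditions: m_0 = m_3 = 0.
Hence m_0 = 0, m_1 = -322/111, m_2 = 10/37, m_3 = 0.
On [-2, 1], S(t) = -5 + 568/111·(t + 2) + 0·(t + 2)² - 161/999·(t + 2)³.
With (t + 2) = 3/4: S(-5/4) = -2913/2368.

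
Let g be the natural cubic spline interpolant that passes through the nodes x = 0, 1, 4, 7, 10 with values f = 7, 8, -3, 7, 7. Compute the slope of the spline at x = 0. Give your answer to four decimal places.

With m_i denoting the second derivative at x_i, h_i = 1, 3, 3, 3, and Δ_i = (y_(i+1) − y_i)/h_i = 1, -11/3, 10/3, 0:
  1·m_0 + 8·m_1 + 3·m_2 = 6(Δ_1 - Δ_0) = -28
  3·m_1 + 12·m_2 + 3·m_3 = 6(Δ_2 - Δ_1) = 42
  3·m_2 + 12·m_3 + 3·m_4 = 6(Δ_3 - Δ_2) = -20
Natural end conditions: m_0 = m_4 = 0.
Forward elimination and back-substitution give m_0 = 0, m_1 = -152/27, m_2 = 460/81, m_3 = -250/81, m_4 = 0.
On [0, 1], g'(x) = b_0 + 2c_0·x + 3d_0·x² with b_0 = Δ_0 - h_0(2m_0 + m_1)/6 = 157/81, c_0 = m_0/2 = 0, d_0 = (m_1 - m_0)/(6h_0) = -76/81. So g'(0) = 157/81.

1.9383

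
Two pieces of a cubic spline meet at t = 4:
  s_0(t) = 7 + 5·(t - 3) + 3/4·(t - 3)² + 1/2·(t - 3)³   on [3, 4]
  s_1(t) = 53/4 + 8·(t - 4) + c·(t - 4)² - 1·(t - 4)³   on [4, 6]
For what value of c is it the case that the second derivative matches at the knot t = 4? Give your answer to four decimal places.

2.2500

s_0''(t) = 3/2 + 3·(t - 3), so s_0''(4) = 9/2. On the right, s_1''(4) = 2c, so c = 9/4.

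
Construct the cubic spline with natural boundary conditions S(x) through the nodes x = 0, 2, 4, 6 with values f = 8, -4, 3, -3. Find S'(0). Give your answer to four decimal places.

-8.9667

Put M_i = S'' at the i-th knot. Here h = (2, 2, 2) and Δ = (-6, 7/2, -3), so the interior equations h_(i-1)·M_(i-1) + 2(h_(i-1)+h_i)·M_i + h_i·M_(i+1) = 6(Δ_i − Δ_(i-1)) read
  2·M_0 + 8·M_1 + 2·M_2 = 6(Δ_1 - Δ_0) = 57
  2·M_1 + 8·M_2 + 2·M_3 = 6(Δ_2 - Δ_1) = -39
Natural end conditions: M_0 = M_3 = 0.
Solving the tridiagonal system: M_0 = 0, M_1 = 89/10, M_2 = -71/10, M_3 = 0.
On [0, 2], S'(x) = b_0 + 2c_0·x + 3d_0·x² with b_0 = Δ_0 - h_0(2M_0 + M_1)/6 = -269/30, c_0 = M_0/2 = 0, d_0 = (M_1 - M_0)/(6h_0) = 89/120. So S'(0) = -269/30.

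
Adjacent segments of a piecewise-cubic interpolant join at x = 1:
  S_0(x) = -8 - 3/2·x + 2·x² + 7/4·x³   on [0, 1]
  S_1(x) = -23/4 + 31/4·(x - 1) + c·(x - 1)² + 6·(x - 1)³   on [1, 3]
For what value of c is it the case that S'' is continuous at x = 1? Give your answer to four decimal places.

7.2500

S_0''(x) = 4 + 21/2·x, so S_0''(1) = 29/2. On the right, S_1''(1) = 2c, so c = 29/4.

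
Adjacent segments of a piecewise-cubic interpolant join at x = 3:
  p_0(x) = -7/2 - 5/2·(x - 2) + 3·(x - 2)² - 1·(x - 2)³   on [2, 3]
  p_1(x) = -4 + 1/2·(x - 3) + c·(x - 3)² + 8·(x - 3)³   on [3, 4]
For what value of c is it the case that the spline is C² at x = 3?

0

p_0''(x) = 6 - 6·(x - 2), so p_0''(3) = 0. On the right, p_1''(3) = 2c, so c = 0.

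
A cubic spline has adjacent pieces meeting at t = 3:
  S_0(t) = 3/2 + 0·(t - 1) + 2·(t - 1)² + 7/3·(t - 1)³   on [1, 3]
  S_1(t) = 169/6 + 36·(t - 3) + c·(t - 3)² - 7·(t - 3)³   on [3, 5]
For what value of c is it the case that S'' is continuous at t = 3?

S_0''(t) = 4 + 14·(t - 1), so S_0''(3) = 32. On the right, S_1''(3) = 2c, so c = 16.

16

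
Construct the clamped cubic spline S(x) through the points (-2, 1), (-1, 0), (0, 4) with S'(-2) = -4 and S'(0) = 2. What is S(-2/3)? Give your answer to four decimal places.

1.2963

With σ_i denoting the second derivative at x_i, h_i = 1, 1, and Δ_i = (y_(i+1) − y_i)/h_i = -1, 4:
  1·σ_0 + 4·σ_1 + 1·σ_2 = 6(Δ_1 - Δ_0) = 30
Clamped end conditions give two more equations: 2h_0·σ_0 + h_0·σ_1 = 6(Δ_0 - S'(-2)) = 18 and h_1·σ_1 + 2h_1·σ_2 = 6(S'(0) - Δ_1) = -12.
Solving: σ_0 = 9/2, σ_1 = 9, σ_2 = -21/2.
On [-1, 0], S(x) = 0 + 11/4·(x + 1) + 9/2·(x + 1)² - 13/4·(x + 1)³.
With (x + 1) = 1/3: S(-2/3) = 35/27.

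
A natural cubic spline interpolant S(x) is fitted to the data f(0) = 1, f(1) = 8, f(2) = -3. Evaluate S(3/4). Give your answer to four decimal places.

7.7266

With M_i denoting the second derivative at x_i, h_i = 1, 1, and Δ_i = (y_(i+1) − y_i)/h_i = 7, -11:
  1·M_0 + 4·M_1 + 1·M_2 = 6(Δ_1 - Δ_0) = -108
Natural end conditions: M_0 = M_2 = 0.
Solving: M_0 = 0, M_1 = -27, M_2 = 0.
On [0, 1], S(x) = 1 + 23/2·x + 0·x² - 9/2·x³.
With x = 3/4: S(3/4) = 989/128.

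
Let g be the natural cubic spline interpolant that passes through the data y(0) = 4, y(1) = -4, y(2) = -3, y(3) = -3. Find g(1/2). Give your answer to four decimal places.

Put m_i = g'' at the i-th knot. Here h = (1, 1, 1) and Δ = (-8, 1, 0), so the interior equations h_(i-1)·m_(i-1) + 2(h_(i-1)+h_i)·m_i + h_i·m_(i+1) = 6(Δ_i − Δ_(i-1)) read
  1·m_0 + 4·m_1 + 1·m_2 = 6(Δ_1 - Δ_0) = 54
  1·m_1 + 4·m_2 + 1·m_3 = 6(Δ_2 - Δ_1) = -6
Natural end conditions: m_0 = m_3 = 0.
Solving the tridiagonal system: m_0 = 0, m_1 = 74/5, m_2 = -26/5, m_3 = 0.
On [0, 1], g(t) = 4 - 157/15·t + 0·t² + 37/15·t³.
With t = 1/2: g(1/2) = -37/40.

-0.9250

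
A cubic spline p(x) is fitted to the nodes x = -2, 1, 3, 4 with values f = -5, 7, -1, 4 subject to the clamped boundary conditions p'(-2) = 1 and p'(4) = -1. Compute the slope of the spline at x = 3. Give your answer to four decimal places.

3.7544

Let M_i = p''(x_i). Step sizes h_i = 3, 2, 1; slopes of the chords Δ_i = (y_(i+1) - y_i)/h_i = 4, -4, 5.
  3·M_0 + 10·M_1 + 2·M_2 = 6(Δ_1 - Δ_0) = -48
  2·M_1 + 6·M_2 + 1·M_3 = 6(Δ_2 - Δ_1) = 54
Clamped end conditions give two more equations: 2h_0·M_0 + h_0·M_1 = 6(Δ_0 - p'(-2)) = 18 and h_2·M_2 + 2h_2·M_3 = 6(p'(4) - Δ_2) = -36.
Solving: M_0 = 476/57, M_1 = -610/57, M_2 = 968/57, M_3 = -1510/57.
On [3, 4], p'(x) = b_2 + 2c_2·(x - 3) + 3d_2·(x - 3)² with b_2 = Δ_2 - h_2(2M_2 + M_3)/6 = 214/57, c_2 = M_2/2 = 484/57, d_2 = (M_3 - M_2)/(6h_2) = -413/57. So p'(3) = 214/57.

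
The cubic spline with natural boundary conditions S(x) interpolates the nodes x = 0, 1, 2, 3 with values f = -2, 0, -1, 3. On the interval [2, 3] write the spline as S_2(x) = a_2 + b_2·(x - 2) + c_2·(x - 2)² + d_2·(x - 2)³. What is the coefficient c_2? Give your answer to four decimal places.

Put σ_i = S'' at the i-th knot. Here h = (1, 1, 1) and Δ = (2, -1, 4), so the interior equations h_(i-1)·σ_(i-1) + 2(h_(i-1)+h_i)·σ_i + h_i·σ_(i+1) = 6(Δ_i − Δ_(i-1)) read
  1·σ_0 + 4·σ_1 + 1·σ_2 = 6(Δ_1 - Δ_0) = -18
  1·σ_1 + 4·σ_2 + 1·σ_3 = 6(Δ_2 - Δ_1) = 30
Natural end conditions: σ_0 = σ_3 = 0.
Solving the tridiagonal system: σ_0 = 0, σ_1 = -34/5, σ_2 = 46/5, σ_3 = 0.
On [2, 3], with S_2(x) = a_2 + b_2·(x - 2) + c_2·(x - 2)² + d_2·(x - 2)³: c_2 = σ_2/2 = 23/5, d_2 = (σ_3 - σ_2)/(6h_2) = -23/15, b_2 = Δ_2 - h_2(2σ_2 + σ_3)/6 = 14/15.

4.6000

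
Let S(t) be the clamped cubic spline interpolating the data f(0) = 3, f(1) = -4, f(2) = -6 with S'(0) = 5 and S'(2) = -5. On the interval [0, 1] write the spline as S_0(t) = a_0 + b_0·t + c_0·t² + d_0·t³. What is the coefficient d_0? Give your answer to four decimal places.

12.2500

Let M_i = S''(x_i). Step sizes h_i = 1, 1; slopes of the chords Δ_i = (y_(i+1) - y_i)/h_i = -7, -2.
  1·M_0 + 4·M_1 + 1·M_2 = 6(Δ_1 - Δ_0) = 30
Clamped end conditions give two more equations: 2h_0·M_0 + h_0·M_1 = 6(Δ_0 - S'(0)) = -72 and h_1·M_1 + 2h_1·M_2 = 6(S'(2) - Δ_1) = -18.
Solving: M_0 = -97/2, M_1 = 25, M_2 = -43/2.
On [0, 1], with S_0(t) = a_0 + b_0·t + c_0·t² + d_0·t³: c_0 = M_0/2 = -97/4, d_0 = (M_1 - M_0)/(6h_0) = 49/4, b_0 = Δ_0 - h_0(2M_0 + M_1)/6 = 5.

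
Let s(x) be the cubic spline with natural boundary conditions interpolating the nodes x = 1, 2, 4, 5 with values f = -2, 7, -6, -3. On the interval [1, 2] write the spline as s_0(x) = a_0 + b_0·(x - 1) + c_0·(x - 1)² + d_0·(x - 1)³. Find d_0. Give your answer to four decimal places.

-3.5000

Write M_i for s''(x_i). With h_i = 1, 2, 1 and divided differences Δ_i = 9, -13/2, 3, the continuity of s' gives the tridiagonal system
  1·M_0 + 6·M_1 + 2·M_2 = 6(Δ_1 - Δ_0) = -93
  2·M_1 + 6·M_2 + 1·M_3 = 6(Δ_2 - Δ_1) = 57
Natural end conditions: M_0 = M_3 = 0.
Solving the tridiagonal system: M_0 = 0, M_1 = -21, M_2 = 33/2, M_3 = 0.
On [1, 2], with s_0(x) = a_0 + b_0·(x - 1) + c_0·(x - 1)² + d_0·(x - 1)³: c_0 = M_0/2 = 0, d_0 = (M_1 - M_0)/(6h_0) = -7/2, b_0 = Δ_0 - h_0(2M_0 + M_1)/6 = 25/2.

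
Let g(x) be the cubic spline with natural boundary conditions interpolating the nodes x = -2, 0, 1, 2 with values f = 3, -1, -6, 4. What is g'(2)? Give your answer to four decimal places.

Let M_i = g''(x_i). Step sizes h_i = 2, 1, 1; slopes of the chords Δ_i = (y_(i+1) - y_i)/h_i = -2, -5, 10.
  2·M_0 + 6·M_1 + 1·M_2 = 6(Δ_1 - Δ_0) = -18
  1·M_1 + 4·M_2 + 1·M_3 = 6(Δ_2 - Δ_1) = 90
Natural end conditions: M_0 = M_3 = 0.
Forward elimination and back-substitution give M_0 = 0, M_1 = -162/23, M_2 = 558/23, M_3 = 0.
On [1, 2], g'(x) = b_2 + 2c_2·(x - 1) + 3d_2·(x - 1)² with b_2 = Δ_2 - h_2(2M_2 + M_3)/6 = 44/23, c_2 = M_2/2 = 279/23, d_2 = (M_3 - M_2)/(6h_2) = -93/23. So g'(2) = 323/23.

14.0435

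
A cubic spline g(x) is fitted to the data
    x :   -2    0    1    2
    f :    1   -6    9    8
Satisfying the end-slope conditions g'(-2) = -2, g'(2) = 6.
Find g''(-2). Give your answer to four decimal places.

-18.0455

With M_i denoting the second derivative at x_i, h_i = 2, 1, 1, and Δ_i = (y_(i+1) − y_i)/h_i = -7/2, 15, -1:
  2·M_0 + 6·M_1 + 1·M_2 = 6(Δ_1 - Δ_0) = 111
  1·M_1 + 4·M_2 + 1·M_3 = 6(Δ_2 - Δ_1) = -96
Clamped end conditions give two more equations: 2h_0·M_0 + h_0·M_1 = 6(Δ_0 - g'(-2)) = -9 and h_2·M_2 + 2h_2·M_3 = 6(g'(2) - Δ_2) = 42.
Forward elimination and back-substitution give M_0 = -397/22, M_1 = 695/22, M_2 = -467/11, M_3 = 929/22.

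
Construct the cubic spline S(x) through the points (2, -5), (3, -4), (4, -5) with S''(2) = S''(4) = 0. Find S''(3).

Write σ_i for S''(x_i). With h_i = 1, 1 and divided differences Δ_i = 1, -1, the continuity of S' gives the tridiagonal system
  1·σ_0 + 4·σ_1 + 1·σ_2 = 6(Δ_1 - Δ_0) = -12
Natural end conditions: σ_0 = σ_2 = 0.
Forward elimination and back-substitution give σ_0 = 0, σ_1 = -3, σ_2 = 0.

-3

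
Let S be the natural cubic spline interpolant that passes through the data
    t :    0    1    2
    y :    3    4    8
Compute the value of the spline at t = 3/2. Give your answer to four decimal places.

With σ_i denoting the second derivative at x_i, h_i = 1, 1, and Δ_i = (y_(i+1) − y_i)/h_i = 1, 4:
  1·σ_0 + 4·σ_1 + 1·σ_2 = 6(Δ_1 - Δ_0) = 18
Natural end conditions: σ_0 = σ_2 = 0.
Solving: σ_0 = 0, σ_1 = 9/2, σ_2 = 0.
On [1, 2], S(t) = 4 + 5/2·(t - 1) + 9/4·(t - 1)² - 3/4·(t - 1)³.
With (t - 1) = 1/2: S(3/2) = 183/32.

5.7188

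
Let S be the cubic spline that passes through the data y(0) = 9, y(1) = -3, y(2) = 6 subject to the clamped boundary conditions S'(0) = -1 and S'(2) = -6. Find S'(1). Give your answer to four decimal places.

Put M_i = S'' at the i-th knot. Here h = (1, 1) and Δ = (-12, 9), so the interior equations h_(i-1)·M_(i-1) + 2(h_(i-1)+h_i)·M_i + h_i·M_(i+1) = 6(Δ_i − Δ_(i-1)) read
  1·M_0 + 4·M_1 + 1·M_2 = 6(Δ_1 - Δ_0) = 126
Clamped end conditions give two more equations: 2h_0·M_0 + h_0·M_1 = 6(Δ_0 - S'(0)) = -66 and h_1·M_1 + 2h_1·M_2 = 6(S'(2) - Δ_1) = -90.
Hence M_0 = -67, M_1 = 68, M_2 = -79.
On [1, 2], S'(x) = b_1 + 2c_1·(x - 1) + 3d_1·(x - 1)² with b_1 = Δ_1 - h_1(2M_1 + M_2)/6 = -1/2, c_1 = M_1/2 = 34, d_1 = (M_2 - M_1)/(6h_1) = -49/2. So S'(1) = -1/2.

-0.5000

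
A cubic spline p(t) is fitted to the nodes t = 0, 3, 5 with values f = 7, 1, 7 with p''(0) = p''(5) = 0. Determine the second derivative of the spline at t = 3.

3

Write m_i for p''(x_i). With h_i = 3, 2 and divided differences Δ_i = -2, 3, the continuity of p' gives the tridiagonal system
  3·m_0 + 10·m_1 + 2·m_2 = 6(Δ_1 - Δ_0) = 30
Natural end conditions: m_0 = m_2 = 0.
Solving the tridiagonal system: m_0 = 0, m_1 = 3, m_2 = 0.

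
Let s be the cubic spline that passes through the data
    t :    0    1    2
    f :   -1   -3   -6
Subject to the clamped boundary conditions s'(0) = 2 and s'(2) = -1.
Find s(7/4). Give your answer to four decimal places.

Put σ_i = s'' at the i-th knot. Here h = (1, 1) and Δ = (-2, -3), so the interior equations h_(i-1)·σ_(i-1) + 2(h_(i-1)+h_i)·σ_i + h_i·σ_(i+1) = 6(Δ_i − Δ_(i-1)) read
  1·σ_0 + 4·σ_1 + 1·σ_2 = 6(Δ_1 - Δ_0) = -6
Clamped end conditions give two more equations: 2h_0·σ_0 + h_0·σ_1 = 6(Δ_0 - s'(0)) = -24 and h_1·σ_1 + 2h_1·σ_2 = 6(s'(2) - Δ_1) = 12.
Hence σ_0 = -12, σ_1 = 0, σ_2 = 6.
On [1, 2], s(t) = -3 - 4·(t - 1) + 0·(t - 1)² + 1·(t - 1)³.
With (t - 1) = 3/4: s(7/4) = -357/64.

-5.5781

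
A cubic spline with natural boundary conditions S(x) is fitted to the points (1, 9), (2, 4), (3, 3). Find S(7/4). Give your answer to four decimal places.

4.9219

Let M_i = S''(x_i). Step sizes h_i = 1, 1; slopes of the chords Δ_i = (y_(i+1) - y_i)/h_i = -5, -1.
  1·M_0 + 4·M_1 + 1·M_2 = 6(Δ_1 - Δ_0) = 24
Natural end conditions: M_0 = M_2 = 0.
Solving the tridiagonal system: M_0 = 0, M_1 = 6, M_2 = 0.
On [1, 2], S(x) = 9 - 6·(x - 1) + 0·(x - 1)² + 1·(x - 1)³.
With (x - 1) = 3/4: S(7/4) = 315/64.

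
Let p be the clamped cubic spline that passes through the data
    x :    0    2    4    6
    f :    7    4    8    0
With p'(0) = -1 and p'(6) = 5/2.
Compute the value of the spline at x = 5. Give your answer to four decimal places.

Write m_i for p''(x_i). With h_i = 2, 2, 2 and divided differences Δ_i = -3/2, 2, -4, the continuity of p' gives the tridiagonal system
  2·m_0 + 8·m_1 + 2·m_2 = 6(Δ_1 - Δ_0) = 21
  2·m_1 + 8·m_2 + 2·m_3 = 6(Δ_2 - Δ_1) = -36
Clamped end conditions give two more equations: 2h_0·m_0 + h_0·m_1 = 6(Δ_0 - p'(0)) = -3 and h_2·m_2 + 2h_2·m_3 = 6(p'(6) - Δ_2) = 39.
Hence m_0 = -56/15, m_1 = 179/30, m_2 = -289/30, m_3 = 437/30.
On [4, 6], p(x) = 8 - 73/30·(x - 4) - 289/60·(x - 4)² + 121/60·(x - 4)³.
With (x - 4) = 1: p(5) = 83/30.

2.7667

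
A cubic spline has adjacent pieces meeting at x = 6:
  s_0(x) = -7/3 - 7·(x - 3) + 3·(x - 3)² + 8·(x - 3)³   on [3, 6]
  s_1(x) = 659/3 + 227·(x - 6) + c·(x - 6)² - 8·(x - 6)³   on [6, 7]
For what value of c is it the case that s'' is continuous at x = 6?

75

s_0''(x) = 6 + 48·(x - 3), so s_0''(6) = 150. On the right, s_1''(6) = 2c, so c = 75.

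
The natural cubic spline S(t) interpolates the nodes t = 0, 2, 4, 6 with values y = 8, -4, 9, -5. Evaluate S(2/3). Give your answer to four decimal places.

Put M_i = S'' at the i-th knot. Here h = (2, 2, 2) and Δ = (-6, 13/2, -7), so the interior equations h_(i-1)·M_(i-1) + 2(h_(i-1)+h_i)·M_i + h_i·M_(i+1) = 6(Δ_i − Δ_(i-1)) read
  2·M_0 + 8·M_1 + 2·M_2 = 6(Δ_1 - Δ_0) = 75
  2·M_1 + 8·M_2 + 2·M_3 = 6(Δ_2 - Δ_1) = -81
Natural end conditions: M_0 = M_3 = 0.
Solving the tridiagonal system: M_0 = 0, M_1 = 127/10, M_2 = -133/10, M_3 = 0.
On [0, 2], S(t) = 8 - 307/30·t + 0·t² + 127/120·t³.
With t = 2/3: S(2/3) = 604/405.

1.4914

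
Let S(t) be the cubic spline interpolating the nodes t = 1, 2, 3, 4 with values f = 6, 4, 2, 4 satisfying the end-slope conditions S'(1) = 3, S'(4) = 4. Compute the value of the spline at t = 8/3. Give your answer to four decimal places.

Put M_i = S'' at the i-th knot. Here h = (1, 1, 1) and Δ = (-2, -2, 2), so the interior equations h_(i-1)·M_(i-1) + 2(h_(i-1)+h_i)·M_i + h_i·M_(i+1) = 6(Δ_i − Δ_(i-1)) read
  1·M_0 + 4·M_1 + 1·M_2 = 6(Δ_1 - Δ_0) = 0
  1·M_1 + 4·M_2 + 1·M_3 = 6(Δ_2 - Δ_1) = 24
Clamped end conditions give two more equations: 2h_0·M_0 + h_0·M_1 = 6(Δ_0 - S'(1)) = -30 and h_2·M_2 + 2h_2·M_3 = 6(S'(4) - Δ_2) = 12.
Forward elimination and back-substitution give M_0 = -248/15, M_1 = 46/15, M_2 = 64/15, M_3 = 58/15.
On [2, 3], S(t) = 4 - 56/15·(t - 2) + 23/15·(t - 2)² + 1/5·(t - 2)³.
With (t - 2) = 2/3: S(8/3) = 304/135.

2.2519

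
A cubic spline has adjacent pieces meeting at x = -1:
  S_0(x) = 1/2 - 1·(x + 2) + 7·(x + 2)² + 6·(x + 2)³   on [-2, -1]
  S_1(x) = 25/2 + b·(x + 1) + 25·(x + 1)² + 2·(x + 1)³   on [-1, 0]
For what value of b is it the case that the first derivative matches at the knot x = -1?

S_0'(x) = -1 + 14·(x + 2) + 18·(x + 2)², so S_0'(-1) = 31. On the right, S_1'(-1) = b, so b = 31.

31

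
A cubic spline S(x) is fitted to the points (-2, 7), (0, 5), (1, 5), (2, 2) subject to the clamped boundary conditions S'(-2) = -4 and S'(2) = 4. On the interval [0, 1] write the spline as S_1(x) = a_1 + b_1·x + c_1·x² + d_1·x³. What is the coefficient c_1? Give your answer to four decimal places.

0.8636

With M_i denoting the second derivative at x_i, h_i = 2, 1, 1, and Δ_i = (y_(i+1) − y_i)/h_i = -1, 0, -3:
  2·M_0 + 6·M_1 + 1·M_2 = 6(Δ_1 - Δ_0) = 6
  1·M_1 + 4·M_2 + 1·M_3 = 6(Δ_2 - Δ_1) = -18
Clamped end conditions give two more equations: 2h_0·M_0 + h_0·M_1 = 6(Δ_0 - S'(-2)) = 18 and h_2·M_2 + 2h_2·M_3 = 6(S'(2) - Δ_2) = 42.
Solving: M_0 = 40/11, M_1 = 19/11, M_2 = -128/11, M_3 = 295/11.
On [0, 1], with S_1(x) = a_1 + b_1·x + c_1·x² + d_1·x³: c_1 = M_1/2 = 19/22, d_1 = (M_2 - M_1)/(6h_1) = -49/22, b_1 = Δ_1 - h_1(2M_1 + M_2)/6 = 15/11.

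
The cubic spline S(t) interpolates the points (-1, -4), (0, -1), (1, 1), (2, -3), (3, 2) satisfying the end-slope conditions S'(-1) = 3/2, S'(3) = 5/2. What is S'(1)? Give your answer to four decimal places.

With m_i denoting the second derivative at x_i, h_i = 1, 1, 1, 1, and Δ_i = (y_(i+1) − y_i)/h_i = 3, 2, -4, 5:
  1·m_0 + 4·m_1 + 1·m_2 = 6(Δ_1 - Δ_0) = -6
  1·m_1 + 4·m_2 + 1·m_3 = 6(Δ_2 - Δ_1) = -36
  1·m_2 + 4·m_3 + 1·m_4 = 6(Δ_3 - Δ_2) = 54
Clamped end conditions give two more equations: 2h_0·m_0 + h_0·m_1 = 6(Δ_0 - S'(-1)) = 9 and h_3·m_3 + 2h_3·m_4 = 6(S'(3) - Δ_3) = -15.
Solving the tridiagonal system: m_0 = 109/28, m_1 = 17/14, m_2 = -59/4, m_3 = 305/14, m_4 = -515/28.
On [1, 2], S'(t) = b_2 + 2c_2·(t - 1) + 3d_2·(t - 1)² with b_2 = Δ_2 - h_2(2m_2 + m_3)/6 = -19/7, c_2 = m_2/2 = -59/8, d_2 = (m_3 - m_2)/(6h_2) = 341/56. So S'(1) = -19/7.

-2.7143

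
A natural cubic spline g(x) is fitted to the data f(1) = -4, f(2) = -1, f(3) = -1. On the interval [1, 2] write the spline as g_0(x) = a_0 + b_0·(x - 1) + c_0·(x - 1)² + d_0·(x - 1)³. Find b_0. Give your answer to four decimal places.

Let M_i = g''(x_i). Step sizes h_i = 1, 1; slopes of the chords Δ_i = (y_(i+1) - y_i)/h_i = 3, 0.
  1·M_0 + 4·M_1 + 1·M_2 = 6(Δ_1 - Δ_0) = -18
Natural end conditions: M_0 = M_2 = 0.
Forward elimination and back-substitution give M_0 = 0, M_1 = -9/2, M_2 = 0.
On [1, 2], with g_0(x) = a_0 + b_0·(x - 1) + c_0·(x - 1)² + d_0·(x - 1)³: c_0 = M_0/2 = 0, d_0 = (M_1 - M_0)/(6h_0) = -3/4, b_0 = Δ_0 - h_0(2M_0 + M_1)/6 = 15/4.

3.7500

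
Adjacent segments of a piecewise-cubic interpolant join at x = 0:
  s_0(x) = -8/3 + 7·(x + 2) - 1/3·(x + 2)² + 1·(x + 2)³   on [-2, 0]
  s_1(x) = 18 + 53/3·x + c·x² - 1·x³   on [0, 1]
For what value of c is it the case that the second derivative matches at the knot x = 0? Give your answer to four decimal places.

s_0''(x) = -2/3 + 6·(x + 2), so s_0''(0) = 34/3. On the right, s_1''(0) = 2c, so c = 17/3.

5.6667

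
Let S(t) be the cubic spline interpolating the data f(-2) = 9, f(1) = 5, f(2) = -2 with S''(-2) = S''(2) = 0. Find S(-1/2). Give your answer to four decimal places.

Put M_i = S'' at the i-th knot. Here h = (3, 1) and Δ = (-4/3, -7), so the interior equations h_(i-1)·M_(i-1) + 2(h_(i-1)+h_i)·M_i + h_i·M_(i+1) = 6(Δ_i − Δ_(i-1)) read
  3·M_0 + 8·M_1 + 1·M_2 = 6(Δ_1 - Δ_0) = -34
Natural end conditions: M_0 = M_2 = 0.
Solving: M_0 = 0, M_1 = -17/4, M_2 = 0.
On [-2, 1], S(t) = 9 + 19/24·(t + 2) + 0·(t + 2)² - 17/72·(t + 2)³.
With (t + 2) = 3/2: S(-1/2) = 601/64.

9.3906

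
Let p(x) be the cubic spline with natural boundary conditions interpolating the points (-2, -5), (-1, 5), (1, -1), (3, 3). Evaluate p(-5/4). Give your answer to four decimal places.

3.3501

With M_i denoting the second derivative at x_i, h_i = 1, 2, 2, and Δ_i = (y_(i+1) − y_i)/h_i = 10, -3, 2:
  1·M_0 + 6·M_1 + 2·M_2 = 6(Δ_1 - Δ_0) = -78
  2·M_1 + 8·M_2 + 2·M_3 = 6(Δ_2 - Δ_1) = 30
Natural end conditions: M_0 = M_3 = 0.
Solving the tridiagonal system: M_0 = 0, M_1 = -171/11, M_2 = 84/11, M_3 = 0.
On [-2, -1], p(x) = -5 + 277/22·(x + 2) + 0·(x + 2)² - 57/22·(x + 2)³.
With (x + 2) = 3/4: p(-5/4) = 4717/1408.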